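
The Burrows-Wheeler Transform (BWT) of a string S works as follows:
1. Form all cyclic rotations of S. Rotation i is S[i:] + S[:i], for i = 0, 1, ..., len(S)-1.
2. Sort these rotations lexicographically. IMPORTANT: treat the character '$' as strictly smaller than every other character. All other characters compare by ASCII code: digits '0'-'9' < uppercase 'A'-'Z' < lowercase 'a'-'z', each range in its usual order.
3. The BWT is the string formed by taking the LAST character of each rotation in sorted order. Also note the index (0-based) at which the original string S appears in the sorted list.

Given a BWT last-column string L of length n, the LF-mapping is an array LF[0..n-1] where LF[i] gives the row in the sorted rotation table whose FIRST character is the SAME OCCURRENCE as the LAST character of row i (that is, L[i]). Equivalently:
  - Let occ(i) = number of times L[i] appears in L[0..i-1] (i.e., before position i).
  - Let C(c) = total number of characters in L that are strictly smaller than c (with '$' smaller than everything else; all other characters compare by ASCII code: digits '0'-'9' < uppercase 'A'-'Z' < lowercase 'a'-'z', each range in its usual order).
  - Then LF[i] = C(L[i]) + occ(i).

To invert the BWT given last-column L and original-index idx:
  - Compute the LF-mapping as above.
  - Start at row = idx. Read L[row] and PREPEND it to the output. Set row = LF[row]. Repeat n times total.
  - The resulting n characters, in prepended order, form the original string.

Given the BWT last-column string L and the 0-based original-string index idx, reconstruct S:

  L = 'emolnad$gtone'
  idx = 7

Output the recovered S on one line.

LF mapping: 3 7 10 6 8 1 2 0 5 12 11 9 4
Walk LF starting at row 7, prepending L[row]:
  step 1: row=7, L[7]='$', prepend. Next row=LF[7]=0
  step 2: row=0, L[0]='e', prepend. Next row=LF[0]=3
  step 3: row=3, L[3]='l', prepend. Next row=LF[3]=6
  step 4: row=6, L[6]='d', prepend. Next row=LF[6]=2
  step 5: row=2, L[2]='o', prepend. Next row=LF[2]=10
  step 6: row=10, L[10]='o', prepend. Next row=LF[10]=11
  step 7: row=11, L[11]='n', prepend. Next row=LF[11]=9
  step 8: row=9, L[9]='t', prepend. Next row=LF[9]=12
  step 9: row=12, L[12]='e', prepend. Next row=LF[12]=4
  step 10: row=4, L[4]='n', prepend. Next row=LF[4]=8
  step 11: row=8, L[8]='g', prepend. Next row=LF[8]=5
  step 12: row=5, L[5]='a', prepend. Next row=LF[5]=1
  step 13: row=1, L[1]='m', prepend. Next row=LF[1]=7
Reversed output: magnetnoodle$

Answer: magnetnoodle$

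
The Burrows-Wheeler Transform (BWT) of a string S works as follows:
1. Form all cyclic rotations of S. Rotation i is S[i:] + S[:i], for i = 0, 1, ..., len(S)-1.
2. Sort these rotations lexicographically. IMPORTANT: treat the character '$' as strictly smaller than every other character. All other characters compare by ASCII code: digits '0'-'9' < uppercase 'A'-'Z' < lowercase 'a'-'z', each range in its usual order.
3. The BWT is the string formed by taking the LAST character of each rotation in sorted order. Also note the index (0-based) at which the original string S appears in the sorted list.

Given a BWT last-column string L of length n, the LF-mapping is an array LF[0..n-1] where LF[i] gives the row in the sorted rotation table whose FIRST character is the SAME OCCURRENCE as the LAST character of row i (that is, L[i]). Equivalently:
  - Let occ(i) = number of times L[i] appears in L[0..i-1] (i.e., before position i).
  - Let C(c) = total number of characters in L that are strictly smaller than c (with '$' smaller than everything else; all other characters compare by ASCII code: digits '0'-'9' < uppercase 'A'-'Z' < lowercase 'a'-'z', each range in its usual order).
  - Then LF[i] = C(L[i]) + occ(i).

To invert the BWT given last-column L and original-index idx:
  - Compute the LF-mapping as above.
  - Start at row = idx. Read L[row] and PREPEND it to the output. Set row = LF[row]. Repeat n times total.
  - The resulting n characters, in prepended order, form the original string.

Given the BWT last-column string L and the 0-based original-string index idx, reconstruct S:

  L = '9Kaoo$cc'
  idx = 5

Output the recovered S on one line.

LF mapping: 1 2 3 6 7 0 4 5
Walk LF starting at row 5, prepending L[row]:
  step 1: row=5, L[5]='$', prepend. Next row=LF[5]=0
  step 2: row=0, L[0]='9', prepend. Next row=LF[0]=1
  step 3: row=1, L[1]='K', prepend. Next row=LF[1]=2
  step 4: row=2, L[2]='a', prepend. Next row=LF[2]=3
  step 5: row=3, L[3]='o', prepend. Next row=LF[3]=6
  step 6: row=6, L[6]='c', prepend. Next row=LF[6]=4
  step 7: row=4, L[4]='o', prepend. Next row=LF[4]=7
  step 8: row=7, L[7]='c', prepend. Next row=LF[7]=5
Reversed output: cocoaK9$

Answer: cocoaK9$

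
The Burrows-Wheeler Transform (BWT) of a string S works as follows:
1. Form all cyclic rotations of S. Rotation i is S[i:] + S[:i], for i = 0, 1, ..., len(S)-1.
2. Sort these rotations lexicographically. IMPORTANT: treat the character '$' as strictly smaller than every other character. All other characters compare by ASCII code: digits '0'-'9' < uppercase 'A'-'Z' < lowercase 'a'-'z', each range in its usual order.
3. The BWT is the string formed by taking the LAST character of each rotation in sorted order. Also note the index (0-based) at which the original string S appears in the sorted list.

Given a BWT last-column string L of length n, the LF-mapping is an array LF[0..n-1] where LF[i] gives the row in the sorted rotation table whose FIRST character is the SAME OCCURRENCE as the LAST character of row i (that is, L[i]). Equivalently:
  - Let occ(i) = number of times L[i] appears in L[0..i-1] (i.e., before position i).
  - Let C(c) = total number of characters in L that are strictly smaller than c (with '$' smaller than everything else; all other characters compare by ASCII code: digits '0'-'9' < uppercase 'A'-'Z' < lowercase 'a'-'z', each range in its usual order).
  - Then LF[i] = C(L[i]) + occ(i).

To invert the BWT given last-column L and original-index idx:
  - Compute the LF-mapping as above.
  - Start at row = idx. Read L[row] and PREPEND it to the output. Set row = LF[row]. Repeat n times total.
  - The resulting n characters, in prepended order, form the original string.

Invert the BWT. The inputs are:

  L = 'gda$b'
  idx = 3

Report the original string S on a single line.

LF mapping: 4 3 1 0 2
Walk LF starting at row 3, prepending L[row]:
  step 1: row=3, L[3]='$', prepend. Next row=LF[3]=0
  step 2: row=0, L[0]='g', prepend. Next row=LF[0]=4
  step 3: row=4, L[4]='b', prepend. Next row=LF[4]=2
  step 4: row=2, L[2]='a', prepend. Next row=LF[2]=1
  step 5: row=1, L[1]='d', prepend. Next row=LF[1]=3
Reversed output: dabg$

Answer: dabg$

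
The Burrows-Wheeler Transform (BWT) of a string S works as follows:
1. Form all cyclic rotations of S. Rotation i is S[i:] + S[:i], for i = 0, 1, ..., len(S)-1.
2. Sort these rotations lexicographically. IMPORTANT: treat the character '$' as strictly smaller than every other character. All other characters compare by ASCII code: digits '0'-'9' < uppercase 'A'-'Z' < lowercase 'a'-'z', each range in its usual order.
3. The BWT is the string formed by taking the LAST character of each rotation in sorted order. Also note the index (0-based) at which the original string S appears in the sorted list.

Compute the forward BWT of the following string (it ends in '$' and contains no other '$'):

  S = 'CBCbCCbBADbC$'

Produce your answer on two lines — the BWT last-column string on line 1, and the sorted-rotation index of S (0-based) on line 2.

Answer: CBbCb$bCBACDC
5

Derivation:
All 13 rotations (rotation i = S[i:]+S[:i]):
  rot[0] = CBCbCCbBADbC$
  rot[1] = BCbCCbBADbC$C
  rot[2] = CbCCbBADbC$CB
  rot[3] = bCCbBADbC$CBC
  rot[4] = CCbBADbC$CBCb
  rot[5] = CbBADbC$CBCbC
  rot[6] = bBADbC$CBCbCC
  rot[7] = BADbC$CBCbCCb
  rot[8] = ADbC$CBCbCCbB
  rot[9] = DbC$CBCbCCbBA
  rot[10] = bC$CBCbCCbBAD
  rot[11] = C$CBCbCCbBADb
  rot[12] = $CBCbCCbBADbC
Sorted (with $ < everything):
  sorted[0] = $CBCbCCbBADbC  (last char: 'C')
  sorted[1] = ADbC$CBCbCCbB  (last char: 'B')
  sorted[2] = BADbC$CBCbCCb  (last char: 'b')
  sorted[3] = BCbCCbBADbC$C  (last char: 'C')
  sorted[4] = C$CBCbCCbBADb  (last char: 'b')
  sorted[5] = CBCbCCbBADbC$  (last char: '$')
  sorted[6] = CCbBADbC$CBCb  (last char: 'b')
  sorted[7] = CbBADbC$CBCbC  (last char: 'C')
  sorted[8] = CbCCbBADbC$CB  (last char: 'B')
  sorted[9] = DbC$CBCbCCbBA  (last char: 'A')
  sorted[10] = bBADbC$CBCbCC  (last char: 'C')
  sorted[11] = bC$CBCbCCbBAD  (last char: 'D')
  sorted[12] = bCCbBADbC$CBC  (last char: 'C')
Last column: CBbCb$bCBACDC
Original string S is at sorted index 5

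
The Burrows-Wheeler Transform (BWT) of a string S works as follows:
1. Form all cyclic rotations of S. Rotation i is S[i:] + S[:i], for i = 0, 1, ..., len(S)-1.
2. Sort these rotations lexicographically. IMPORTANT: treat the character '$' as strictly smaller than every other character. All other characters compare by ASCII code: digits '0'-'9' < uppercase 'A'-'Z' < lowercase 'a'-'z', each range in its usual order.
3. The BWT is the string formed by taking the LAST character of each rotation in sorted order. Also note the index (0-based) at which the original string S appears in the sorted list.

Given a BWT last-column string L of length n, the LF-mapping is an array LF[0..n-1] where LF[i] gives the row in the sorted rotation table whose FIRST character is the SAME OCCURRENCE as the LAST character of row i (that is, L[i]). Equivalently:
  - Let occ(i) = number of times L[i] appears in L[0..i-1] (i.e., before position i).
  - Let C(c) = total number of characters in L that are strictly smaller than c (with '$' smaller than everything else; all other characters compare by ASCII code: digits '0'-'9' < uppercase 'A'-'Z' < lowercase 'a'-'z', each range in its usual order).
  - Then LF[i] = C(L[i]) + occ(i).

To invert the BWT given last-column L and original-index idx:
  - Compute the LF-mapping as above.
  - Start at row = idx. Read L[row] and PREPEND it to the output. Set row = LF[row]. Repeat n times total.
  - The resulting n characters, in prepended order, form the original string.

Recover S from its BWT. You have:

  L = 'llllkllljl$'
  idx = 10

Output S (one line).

Answer: llllkljlll$

Derivation:
LF mapping: 3 4 5 6 2 7 8 9 1 10 0
Walk LF starting at row 10, prepending L[row]:
  step 1: row=10, L[10]='$', prepend. Next row=LF[10]=0
  step 2: row=0, L[0]='l', prepend. Next row=LF[0]=3
  step 3: row=3, L[3]='l', prepend. Next row=LF[3]=6
  step 4: row=6, L[6]='l', prepend. Next row=LF[6]=8
  step 5: row=8, L[8]='j', prepend. Next row=LF[8]=1
  step 6: row=1, L[1]='l', prepend. Next row=LF[1]=4
  step 7: row=4, L[4]='k', prepend. Next row=LF[4]=2
  step 8: row=2, L[2]='l', prepend. Next row=LF[2]=5
  step 9: row=5, L[5]='l', prepend. Next row=LF[5]=7
  step 10: row=7, L[7]='l', prepend. Next row=LF[7]=9
  step 11: row=9, L[9]='l', prepend. Next row=LF[9]=10
Reversed output: llllkljlll$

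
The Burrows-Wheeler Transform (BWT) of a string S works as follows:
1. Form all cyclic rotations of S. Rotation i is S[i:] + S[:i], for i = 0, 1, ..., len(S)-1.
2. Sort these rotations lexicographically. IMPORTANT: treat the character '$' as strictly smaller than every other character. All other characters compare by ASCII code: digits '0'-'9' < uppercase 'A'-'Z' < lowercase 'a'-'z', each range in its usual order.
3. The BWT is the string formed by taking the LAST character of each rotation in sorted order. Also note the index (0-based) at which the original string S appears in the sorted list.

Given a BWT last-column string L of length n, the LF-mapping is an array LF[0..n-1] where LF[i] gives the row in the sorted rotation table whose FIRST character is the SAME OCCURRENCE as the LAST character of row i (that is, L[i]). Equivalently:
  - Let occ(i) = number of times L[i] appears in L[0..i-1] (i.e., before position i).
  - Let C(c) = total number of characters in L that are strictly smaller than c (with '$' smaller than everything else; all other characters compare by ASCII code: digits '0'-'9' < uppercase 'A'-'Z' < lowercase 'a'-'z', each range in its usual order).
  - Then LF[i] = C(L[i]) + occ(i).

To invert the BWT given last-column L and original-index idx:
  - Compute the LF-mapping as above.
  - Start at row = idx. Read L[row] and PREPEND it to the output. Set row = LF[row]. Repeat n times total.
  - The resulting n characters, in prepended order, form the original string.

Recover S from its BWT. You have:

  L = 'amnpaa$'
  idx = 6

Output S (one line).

Answer: panama$

Derivation:
LF mapping: 1 4 5 6 2 3 0
Walk LF starting at row 6, prepending L[row]:
  step 1: row=6, L[6]='$', prepend. Next row=LF[6]=0
  step 2: row=0, L[0]='a', prepend. Next row=LF[0]=1
  step 3: row=1, L[1]='m', prepend. Next row=LF[1]=4
  step 4: row=4, L[4]='a', prepend. Next row=LF[4]=2
  step 5: row=2, L[2]='n', prepend. Next row=LF[2]=5
  step 6: row=5, L[5]='a', prepend. Next row=LF[5]=3
  step 7: row=3, L[3]='p', prepend. Next row=LF[3]=6
Reversed output: panama$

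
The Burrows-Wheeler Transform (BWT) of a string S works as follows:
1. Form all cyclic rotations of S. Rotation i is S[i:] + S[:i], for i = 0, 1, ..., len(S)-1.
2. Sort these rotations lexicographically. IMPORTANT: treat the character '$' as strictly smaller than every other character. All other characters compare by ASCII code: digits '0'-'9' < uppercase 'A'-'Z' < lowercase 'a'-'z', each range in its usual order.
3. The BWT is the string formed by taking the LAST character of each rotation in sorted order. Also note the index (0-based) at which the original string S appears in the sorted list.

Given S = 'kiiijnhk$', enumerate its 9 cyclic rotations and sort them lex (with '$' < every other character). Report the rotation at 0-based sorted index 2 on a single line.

All 9 rotations (rotation i = S[i:]+S[:i]):
  rot[0] = kiiijnhk$
  rot[1] = iiijnhk$k
  rot[2] = iijnhk$ki
  rot[3] = ijnhk$kii
  rot[4] = jnhk$kiii
  rot[5] = nhk$kiiij
  rot[6] = hk$kiiijn
  rot[7] = k$kiiijnh
  rot[8] = $kiiijnhk
Sorted (with $ < everything):
  sorted[0] = $kiiijnhk
  sorted[1] = hk$kiiijn
  sorted[2] = iiijnhk$k
  sorted[3] = iijnhk$ki
  sorted[4] = ijnhk$kii
  sorted[5] = jnhk$kiii
  sorted[6] = k$kiiijnh
  sorted[7] = kiiijnhk$
  sorted[8] = nhk$kiiij
sorted[2] = iiijnhk$k

Answer: iiijnhk$k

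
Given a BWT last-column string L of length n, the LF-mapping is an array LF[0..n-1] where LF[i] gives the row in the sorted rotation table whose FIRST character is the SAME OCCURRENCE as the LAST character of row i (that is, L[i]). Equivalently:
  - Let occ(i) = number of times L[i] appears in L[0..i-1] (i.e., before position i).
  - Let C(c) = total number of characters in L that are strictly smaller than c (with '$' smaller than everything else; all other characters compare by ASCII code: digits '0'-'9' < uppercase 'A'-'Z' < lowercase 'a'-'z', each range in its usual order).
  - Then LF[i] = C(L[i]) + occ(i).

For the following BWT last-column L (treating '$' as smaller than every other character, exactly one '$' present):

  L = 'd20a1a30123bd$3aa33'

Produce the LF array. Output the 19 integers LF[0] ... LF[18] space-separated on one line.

Char counts: '$':1, '0':2, '1':2, '2':2, '3':5, 'a':4, 'b':1, 'd':2
C (first-col start): C('$')=0, C('0')=1, C('1')=3, C('2')=5, C('3')=7, C('a')=12, C('b')=16, C('d')=17
L[0]='d': occ=0, LF[0]=C('d')+0=17+0=17
L[1]='2': occ=0, LF[1]=C('2')+0=5+0=5
L[2]='0': occ=0, LF[2]=C('0')+0=1+0=1
L[3]='a': occ=0, LF[3]=C('a')+0=12+0=12
L[4]='1': occ=0, LF[4]=C('1')+0=3+0=3
L[5]='a': occ=1, LF[5]=C('a')+1=12+1=13
L[6]='3': occ=0, LF[6]=C('3')+0=7+0=7
L[7]='0': occ=1, LF[7]=C('0')+1=1+1=2
L[8]='1': occ=1, LF[8]=C('1')+1=3+1=4
L[9]='2': occ=1, LF[9]=C('2')+1=5+1=6
L[10]='3': occ=1, LF[10]=C('3')+1=7+1=8
L[11]='b': occ=0, LF[11]=C('b')+0=16+0=16
L[12]='d': occ=1, LF[12]=C('d')+1=17+1=18
L[13]='$': occ=0, LF[13]=C('$')+0=0+0=0
L[14]='3': occ=2, LF[14]=C('3')+2=7+2=9
L[15]='a': occ=2, LF[15]=C('a')+2=12+2=14
L[16]='a': occ=3, LF[16]=C('a')+3=12+3=15
L[17]='3': occ=3, LF[17]=C('3')+3=7+3=10
L[18]='3': occ=4, LF[18]=C('3')+4=7+4=11

Answer: 17 5 1 12 3 13 7 2 4 6 8 16 18 0 9 14 15 10 11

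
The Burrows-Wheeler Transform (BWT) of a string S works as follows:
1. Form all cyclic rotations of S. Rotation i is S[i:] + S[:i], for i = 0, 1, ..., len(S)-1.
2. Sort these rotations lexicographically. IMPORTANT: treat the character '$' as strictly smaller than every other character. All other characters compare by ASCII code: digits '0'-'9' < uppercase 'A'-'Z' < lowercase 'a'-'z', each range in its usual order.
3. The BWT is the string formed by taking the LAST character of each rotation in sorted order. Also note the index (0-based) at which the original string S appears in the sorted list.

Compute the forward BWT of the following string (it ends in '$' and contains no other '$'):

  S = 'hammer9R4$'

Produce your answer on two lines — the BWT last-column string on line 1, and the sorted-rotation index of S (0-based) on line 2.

All 10 rotations (rotation i = S[i:]+S[:i]):
  rot[0] = hammer9R4$
  rot[1] = ammer9R4$h
  rot[2] = mmer9R4$ha
  rot[3] = mer9R4$ham
  rot[4] = er9R4$hamm
  rot[5] = r9R4$hamme
  rot[6] = 9R4$hammer
  rot[7] = R4$hammer9
  rot[8] = 4$hammer9R
  rot[9] = $hammer9R4
Sorted (with $ < everything):
  sorted[0] = $hammer9R4  (last char: '4')
  sorted[1] = 4$hammer9R  (last char: 'R')
  sorted[2] = 9R4$hammer  (last char: 'r')
  sorted[3] = R4$hammer9  (last char: '9')
  sorted[4] = ammer9R4$h  (last char: 'h')
  sorted[5] = er9R4$hamm  (last char: 'm')
  sorted[6] = hammer9R4$  (last char: '$')
  sorted[7] = mer9R4$ham  (last char: 'm')
  sorted[8] = mmer9R4$ha  (last char: 'a')
  sorted[9] = r9R4$hamme  (last char: 'e')
Last column: 4Rr9hm$mae
Original string S is at sorted index 6

Answer: 4Rr9hm$mae
6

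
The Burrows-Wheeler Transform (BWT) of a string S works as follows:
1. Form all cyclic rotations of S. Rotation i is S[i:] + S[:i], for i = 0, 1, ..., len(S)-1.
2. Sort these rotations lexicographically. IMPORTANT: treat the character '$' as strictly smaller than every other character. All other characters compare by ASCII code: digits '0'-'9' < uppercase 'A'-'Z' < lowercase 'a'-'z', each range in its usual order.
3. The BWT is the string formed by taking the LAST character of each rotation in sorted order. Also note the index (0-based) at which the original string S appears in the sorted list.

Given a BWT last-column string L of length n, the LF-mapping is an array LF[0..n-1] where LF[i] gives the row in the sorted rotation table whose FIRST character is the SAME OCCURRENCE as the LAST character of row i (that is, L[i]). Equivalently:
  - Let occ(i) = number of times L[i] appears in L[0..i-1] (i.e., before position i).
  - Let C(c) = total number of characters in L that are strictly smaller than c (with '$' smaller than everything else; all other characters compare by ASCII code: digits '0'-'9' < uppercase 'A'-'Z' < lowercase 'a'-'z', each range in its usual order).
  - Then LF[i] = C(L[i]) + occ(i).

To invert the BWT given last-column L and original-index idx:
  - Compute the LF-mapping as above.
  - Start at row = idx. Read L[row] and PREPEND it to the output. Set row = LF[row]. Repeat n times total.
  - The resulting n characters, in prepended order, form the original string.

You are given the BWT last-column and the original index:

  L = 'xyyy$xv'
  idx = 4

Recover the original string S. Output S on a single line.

Answer: yvyxyx$

Derivation:
LF mapping: 2 4 5 6 0 3 1
Walk LF starting at row 4, prepending L[row]:
  step 1: row=4, L[4]='$', prepend. Next row=LF[4]=0
  step 2: row=0, L[0]='x', prepend. Next row=LF[0]=2
  step 3: row=2, L[2]='y', prepend. Next row=LF[2]=5
  step 4: row=5, L[5]='x', prepend. Next row=LF[5]=3
  step 5: row=3, L[3]='y', prepend. Next row=LF[3]=6
  step 6: row=6, L[6]='v', prepend. Next row=LF[6]=1
  step 7: row=1, L[1]='y', prepend. Next row=LF[1]=4
Reversed output: yvyxyx$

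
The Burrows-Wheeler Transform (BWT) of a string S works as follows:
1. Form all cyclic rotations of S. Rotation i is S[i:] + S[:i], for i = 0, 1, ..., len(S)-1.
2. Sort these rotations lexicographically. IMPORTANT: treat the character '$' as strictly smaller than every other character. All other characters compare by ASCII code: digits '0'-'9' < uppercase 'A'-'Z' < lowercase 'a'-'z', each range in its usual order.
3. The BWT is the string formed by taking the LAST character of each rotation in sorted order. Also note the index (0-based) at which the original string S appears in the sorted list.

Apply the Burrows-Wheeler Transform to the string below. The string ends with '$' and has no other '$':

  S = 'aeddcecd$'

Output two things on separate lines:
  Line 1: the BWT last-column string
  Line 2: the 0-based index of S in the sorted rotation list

Answer: d$edcdeca
1

Derivation:
All 9 rotations (rotation i = S[i:]+S[:i]):
  rot[0] = aeddcecd$
  rot[1] = eddcecd$a
  rot[2] = ddcecd$ae
  rot[3] = dcecd$aed
  rot[4] = cecd$aedd
  rot[5] = ecd$aeddc
  rot[6] = cd$aeddce
  rot[7] = d$aeddcec
  rot[8] = $aeddcecd
Sorted (with $ < everything):
  sorted[0] = $aeddcecd  (last char: 'd')
  sorted[1] = aeddcecd$  (last char: '$')
  sorted[2] = cd$aeddce  (last char: 'e')
  sorted[3] = cecd$aedd  (last char: 'd')
  sorted[4] = d$aeddcec  (last char: 'c')
  sorted[5] = dcecd$aed  (last char: 'd')
  sorted[6] = ddcecd$ae  (last char: 'e')
  sorted[7] = ecd$aeddc  (last char: 'c')
  sorted[8] = eddcecd$a  (last char: 'a')
Last column: d$edcdeca
Original string S is at sorted index 1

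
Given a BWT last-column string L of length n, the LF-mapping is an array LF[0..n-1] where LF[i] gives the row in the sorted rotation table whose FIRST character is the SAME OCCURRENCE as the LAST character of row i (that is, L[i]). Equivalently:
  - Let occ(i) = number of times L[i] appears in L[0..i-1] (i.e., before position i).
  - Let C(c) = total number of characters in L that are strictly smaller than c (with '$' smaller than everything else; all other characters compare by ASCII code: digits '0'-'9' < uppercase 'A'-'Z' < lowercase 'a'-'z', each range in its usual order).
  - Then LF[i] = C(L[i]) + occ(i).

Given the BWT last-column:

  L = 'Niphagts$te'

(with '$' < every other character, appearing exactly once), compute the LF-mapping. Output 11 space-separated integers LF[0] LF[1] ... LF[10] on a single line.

Char counts: '$':1, 'N':1, 'a':1, 'e':1, 'g':1, 'h':1, 'i':1, 'p':1, 's':1, 't':2
C (first-col start): C('$')=0, C('N')=1, C('a')=2, C('e')=3, C('g')=4, C('h')=5, C('i')=6, C('p')=7, C('s')=8, C('t')=9
L[0]='N': occ=0, LF[0]=C('N')+0=1+0=1
L[1]='i': occ=0, LF[1]=C('i')+0=6+0=6
L[2]='p': occ=0, LF[2]=C('p')+0=7+0=7
L[3]='h': occ=0, LF[3]=C('h')+0=5+0=5
L[4]='a': occ=0, LF[4]=C('a')+0=2+0=2
L[5]='g': occ=0, LF[5]=C('g')+0=4+0=4
L[6]='t': occ=0, LF[6]=C('t')+0=9+0=9
L[7]='s': occ=0, LF[7]=C('s')+0=8+0=8
L[8]='$': occ=0, LF[8]=C('$')+0=0+0=0
L[9]='t': occ=1, LF[9]=C('t')+1=9+1=10
L[10]='e': occ=0, LF[10]=C('e')+0=3+0=3

Answer: 1 6 7 5 2 4 9 8 0 10 3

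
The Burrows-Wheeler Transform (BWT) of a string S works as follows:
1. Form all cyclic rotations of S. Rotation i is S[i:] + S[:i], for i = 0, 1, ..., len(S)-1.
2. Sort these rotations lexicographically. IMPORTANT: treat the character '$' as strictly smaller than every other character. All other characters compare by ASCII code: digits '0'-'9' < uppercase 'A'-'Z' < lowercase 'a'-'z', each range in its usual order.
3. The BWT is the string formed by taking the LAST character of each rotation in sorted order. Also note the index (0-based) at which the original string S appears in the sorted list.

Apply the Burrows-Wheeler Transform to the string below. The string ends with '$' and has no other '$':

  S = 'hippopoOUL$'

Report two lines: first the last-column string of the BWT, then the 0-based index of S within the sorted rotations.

Answer: LUoO$hppopi
4

Derivation:
All 11 rotations (rotation i = S[i:]+S[:i]):
  rot[0] = hippopoOUL$
  rot[1] = ippopoOUL$h
  rot[2] = ppopoOUL$hi
  rot[3] = popoOUL$hip
  rot[4] = opoOUL$hipp
  rot[5] = poOUL$hippo
  rot[6] = oOUL$hippop
  rot[7] = OUL$hippopo
  rot[8] = UL$hippopoO
  rot[9] = L$hippopoOU
  rot[10] = $hippopoOUL
Sorted (with $ < everything):
  sorted[0] = $hippopoOUL  (last char: 'L')
  sorted[1] = L$hippopoOU  (last char: 'U')
  sorted[2] = OUL$hippopo  (last char: 'o')
  sorted[3] = UL$hippopoO  (last char: 'O')
  sorted[4] = hippopoOUL$  (last char: '$')
  sorted[5] = ippopoOUL$h  (last char: 'h')
  sorted[6] = oOUL$hippop  (last char: 'p')
  sorted[7] = opoOUL$hipp  (last char: 'p')
  sorted[8] = poOUL$hippo  (last char: 'o')
  sorted[9] = popoOUL$hip  (last char: 'p')
  sorted[10] = ppopoOUL$hi  (last char: 'i')
Last column: LUoO$hppopi
Original string S is at sorted index 4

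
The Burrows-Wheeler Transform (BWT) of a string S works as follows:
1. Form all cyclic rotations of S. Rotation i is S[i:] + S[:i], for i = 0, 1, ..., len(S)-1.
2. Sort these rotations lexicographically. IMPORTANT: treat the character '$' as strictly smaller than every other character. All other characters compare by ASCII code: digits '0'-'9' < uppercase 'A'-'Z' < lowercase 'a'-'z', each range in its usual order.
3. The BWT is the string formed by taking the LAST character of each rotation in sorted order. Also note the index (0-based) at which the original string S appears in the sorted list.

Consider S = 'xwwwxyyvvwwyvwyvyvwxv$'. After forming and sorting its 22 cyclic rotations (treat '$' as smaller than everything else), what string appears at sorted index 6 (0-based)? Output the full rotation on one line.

All 22 rotations (rotation i = S[i:]+S[:i]):
  rot[0] = xwwwxyyvvwwyvwyvyvwxv$
  rot[1] = wwwxyyvvwwyvwyvyvwxv$x
  rot[2] = wwxyyvvwwyvwyvyvwxv$xw
  rot[3] = wxyyvvwwyvwyvyvwxv$xww
  rot[4] = xyyvvwwyvwyvyvwxv$xwww
  rot[5] = yyvvwwyvwyvyvwxv$xwwwx
  rot[6] = yvvwwyvwyvyvwxv$xwwwxy
  rot[7] = vvwwyvwyvyvwxv$xwwwxyy
  rot[8] = vwwyvwyvyvwxv$xwwwxyyv
  rot[9] = wwyvwyvyvwxv$xwwwxyyvv
  rot[10] = wyvwyvyvwxv$xwwwxyyvvw
  rot[11] = yvwyvyvwxv$xwwwxyyvvww
  rot[12] = vwyvyvwxv$xwwwxyyvvwwy
  rot[13] = wyvyvwxv$xwwwxyyvvwwyv
  rot[14] = yvyvwxv$xwwwxyyvvwwyvw
  rot[15] = vyvwxv$xwwwxyyvvwwyvwy
  rot[16] = yvwxv$xwwwxyyvvwwyvwyv
  rot[17] = vwxv$xwwwxyyvvwwyvwyvy
  rot[18] = wxv$xwwwxyyvvwwyvwyvyv
  rot[19] = xv$xwwwxyyvvwwyvwyvyvw
  rot[20] = v$xwwwxyyvvwwyvwyvyvwx
  rot[21] = $xwwwxyyvvwwyvwyvyvwxv
Sorted (with $ < everything):
  sorted[0] = $xwwwxyyvvwwyvwyvyvwxv
  sorted[1] = v$xwwwxyyvvwwyvwyvyvwx
  sorted[2] = vvwwyvwyvyvwxv$xwwwxyy
  sorted[3] = vwwyvwyvyvwxv$xwwwxyyv
  sorted[4] = vwxv$xwwwxyyvvwwyvwyvy
  sorted[5] = vwyvyvwxv$xwwwxyyvvwwy
  sorted[6] = vyvwxv$xwwwxyyvvwwyvwy
  sorted[7] = wwwxyyvvwwyvwyvyvwxv$x
  sorted[8] = wwxyyvvwwyvwyvyvwxv$xw
  sorted[9] = wwyvwyvyvwxv$xwwwxyyvv
  sorted[10] = wxv$xwwwxyyvvwwyvwyvyv
  sorted[11] = wxyyvvwwyvwyvyvwxv$xww
  sorted[12] = wyvwyvyvwxv$xwwwxyyvvw
  sorted[13] = wyvyvwxv$xwwwxyyvvwwyv
  sorted[14] = xv$xwwwxyyvvwwyvwyvyvw
  sorted[15] = xwwwxyyvvwwyvwyvyvwxv$
  sorted[16] = xyyvvwwyvwyvyvwxv$xwww
  sorted[17] = yvvwwyvwyvyvwxv$xwwwxy
  sorted[18] = yvwxv$xwwwxyyvvwwyvwyv
  sorted[19] = yvwyvyvwxv$xwwwxyyvvww
  sorted[20] = yvyvwxv$xwwwxyyvvwwyvw
  sorted[21] = yyvvwwyvwyvyvwxv$xwwwx
sorted[6] = vyvwxv$xwwwxyyvvwwyvwy

Answer: vyvwxv$xwwwxyyvvwwyvwy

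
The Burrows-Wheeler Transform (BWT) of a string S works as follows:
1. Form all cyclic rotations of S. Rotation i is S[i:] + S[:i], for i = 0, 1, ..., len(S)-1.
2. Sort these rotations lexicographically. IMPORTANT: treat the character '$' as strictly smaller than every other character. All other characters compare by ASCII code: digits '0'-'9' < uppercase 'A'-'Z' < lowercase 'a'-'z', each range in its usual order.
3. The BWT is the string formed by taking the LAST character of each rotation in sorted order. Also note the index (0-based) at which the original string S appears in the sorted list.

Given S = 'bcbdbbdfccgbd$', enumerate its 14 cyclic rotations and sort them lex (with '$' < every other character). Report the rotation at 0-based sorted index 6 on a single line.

All 14 rotations (rotation i = S[i:]+S[:i]):
  rot[0] = bcbdbbdfccgbd$
  rot[1] = cbdbbdfccgbd$b
  rot[2] = bdbbdfccgbd$bc
  rot[3] = dbbdfccgbd$bcb
  rot[4] = bbdfccgbd$bcbd
  rot[5] = bdfccgbd$bcbdb
  rot[6] = dfccgbd$bcbdbb
  rot[7] = fccgbd$bcbdbbd
  rot[8] = ccgbd$bcbdbbdf
  rot[9] = cgbd$bcbdbbdfc
  rot[10] = gbd$bcbdbbdfcc
  rot[11] = bd$bcbdbbdfccg
  rot[12] = d$bcbdbbdfccgb
  rot[13] = $bcbdbbdfccgbd
Sorted (with $ < everything):
  sorted[0] = $bcbdbbdfccgbd
  sorted[1] = bbdfccgbd$bcbd
  sorted[2] = bcbdbbdfccgbd$
  sorted[3] = bd$bcbdbbdfccg
  sorted[4] = bdbbdfccgbd$bc
  sorted[5] = bdfccgbd$bcbdb
  sorted[6] = cbdbbdfccgbd$b
  sorted[7] = ccgbd$bcbdbbdf
  sorted[8] = cgbd$bcbdbbdfc
  sorted[9] = d$bcbdbbdfccgb
  sorted[10] = dbbdfccgbd$bcb
  sorted[11] = dfccgbd$bcbdbb
  sorted[12] = fccgbd$bcbdbbd
  sorted[13] = gbd$bcbdbbdfcc
sorted[6] = cbdbbdfccgbd$b

Answer: cbdbbdfccgbd$b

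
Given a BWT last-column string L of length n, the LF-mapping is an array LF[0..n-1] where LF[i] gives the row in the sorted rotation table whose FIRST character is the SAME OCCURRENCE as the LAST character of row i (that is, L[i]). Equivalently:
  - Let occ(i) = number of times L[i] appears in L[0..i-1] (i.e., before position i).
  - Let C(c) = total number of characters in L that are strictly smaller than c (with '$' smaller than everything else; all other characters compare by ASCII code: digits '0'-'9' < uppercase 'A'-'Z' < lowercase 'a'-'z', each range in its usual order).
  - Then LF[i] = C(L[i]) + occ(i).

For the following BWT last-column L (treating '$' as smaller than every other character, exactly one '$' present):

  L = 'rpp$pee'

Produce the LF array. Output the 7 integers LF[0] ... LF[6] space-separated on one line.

Answer: 6 3 4 0 5 1 2

Derivation:
Char counts: '$':1, 'e':2, 'p':3, 'r':1
C (first-col start): C('$')=0, C('e')=1, C('p')=3, C('r')=6
L[0]='r': occ=0, LF[0]=C('r')+0=6+0=6
L[1]='p': occ=0, LF[1]=C('p')+0=3+0=3
L[2]='p': occ=1, LF[2]=C('p')+1=3+1=4
L[3]='$': occ=0, LF[3]=C('$')+0=0+0=0
L[4]='p': occ=2, LF[4]=C('p')+2=3+2=5
L[5]='e': occ=0, LF[5]=C('e')+0=1+0=1
L[6]='e': occ=1, LF[6]=C('e')+1=1+1=2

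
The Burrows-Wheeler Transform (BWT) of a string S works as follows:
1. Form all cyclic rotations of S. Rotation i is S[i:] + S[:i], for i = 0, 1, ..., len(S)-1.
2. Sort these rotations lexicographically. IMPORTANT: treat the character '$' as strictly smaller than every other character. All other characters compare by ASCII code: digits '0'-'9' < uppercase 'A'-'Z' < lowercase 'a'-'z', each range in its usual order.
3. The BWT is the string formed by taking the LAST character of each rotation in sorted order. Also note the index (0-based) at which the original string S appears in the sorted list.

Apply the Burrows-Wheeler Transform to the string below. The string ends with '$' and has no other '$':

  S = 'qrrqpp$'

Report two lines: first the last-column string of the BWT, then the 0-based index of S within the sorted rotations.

All 7 rotations (rotation i = S[i:]+S[:i]):
  rot[0] = qrrqpp$
  rot[1] = rrqpp$q
  rot[2] = rqpp$qr
  rot[3] = qpp$qrr
  rot[4] = pp$qrrq
  rot[5] = p$qrrqp
  rot[6] = $qrrqpp
Sorted (with $ < everything):
  sorted[0] = $qrrqpp  (last char: 'p')
  sorted[1] = p$qrrqp  (last char: 'p')
  sorted[2] = pp$qrrq  (last char: 'q')
  sorted[3] = qpp$qrr  (last char: 'r')
  sorted[4] = qrrqpp$  (last char: '$')
  sorted[5] = rqpp$qr  (last char: 'r')
  sorted[6] = rrqpp$q  (last char: 'q')
Last column: ppqr$rq
Original string S is at sorted index 4

Answer: ppqr$rq
4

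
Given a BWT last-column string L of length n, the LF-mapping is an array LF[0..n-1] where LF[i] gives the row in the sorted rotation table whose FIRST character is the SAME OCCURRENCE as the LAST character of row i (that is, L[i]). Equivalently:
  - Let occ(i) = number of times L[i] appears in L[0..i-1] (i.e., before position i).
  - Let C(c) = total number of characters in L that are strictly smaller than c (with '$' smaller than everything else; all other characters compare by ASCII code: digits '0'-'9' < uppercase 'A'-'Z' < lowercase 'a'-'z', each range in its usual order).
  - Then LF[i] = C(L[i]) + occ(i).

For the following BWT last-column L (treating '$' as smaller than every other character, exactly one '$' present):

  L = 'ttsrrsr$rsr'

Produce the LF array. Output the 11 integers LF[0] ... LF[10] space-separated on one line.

Answer: 9 10 6 1 2 7 3 0 4 8 5

Derivation:
Char counts: '$':1, 'r':5, 's':3, 't':2
C (first-col start): C('$')=0, C('r')=1, C('s')=6, C('t')=9
L[0]='t': occ=0, LF[0]=C('t')+0=9+0=9
L[1]='t': occ=1, LF[1]=C('t')+1=9+1=10
L[2]='s': occ=0, LF[2]=C('s')+0=6+0=6
L[3]='r': occ=0, LF[3]=C('r')+0=1+0=1
L[4]='r': occ=1, LF[4]=C('r')+1=1+1=2
L[5]='s': occ=1, LF[5]=C('s')+1=6+1=7
L[6]='r': occ=2, LF[6]=C('r')+2=1+2=3
L[7]='$': occ=0, LF[7]=C('$')+0=0+0=0
L[8]='r': occ=3, LF[8]=C('r')+3=1+3=4
L[9]='s': occ=2, LF[9]=C('s')+2=6+2=8
L[10]='r': occ=4, LF[10]=C('r')+4=1+4=5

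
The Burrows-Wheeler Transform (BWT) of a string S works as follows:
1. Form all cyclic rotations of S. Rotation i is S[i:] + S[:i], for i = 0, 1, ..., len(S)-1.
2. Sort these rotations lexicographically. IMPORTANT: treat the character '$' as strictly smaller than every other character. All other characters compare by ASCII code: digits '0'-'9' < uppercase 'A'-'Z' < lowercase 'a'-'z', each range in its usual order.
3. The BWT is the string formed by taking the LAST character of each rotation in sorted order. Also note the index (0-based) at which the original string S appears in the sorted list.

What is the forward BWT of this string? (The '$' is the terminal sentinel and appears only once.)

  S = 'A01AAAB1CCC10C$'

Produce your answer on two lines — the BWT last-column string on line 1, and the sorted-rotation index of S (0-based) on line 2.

All 15 rotations (rotation i = S[i:]+S[:i]):
  rot[0] = A01AAAB1CCC10C$
  rot[1] = 01AAAB1CCC10C$A
  rot[2] = 1AAAB1CCC10C$A0
  rot[3] = AAAB1CCC10C$A01
  rot[4] = AAB1CCC10C$A01A
  rot[5] = AB1CCC10C$A01AA
  rot[6] = B1CCC10C$A01AAA
  rot[7] = 1CCC10C$A01AAAB
  rot[8] = CCC10C$A01AAAB1
  rot[9] = CC10C$A01AAAB1C
  rot[10] = C10C$A01AAAB1CC
  rot[11] = 10C$A01AAAB1CCC
  rot[12] = 0C$A01AAAB1CCC1
  rot[13] = C$A01AAAB1CCC10
  rot[14] = $A01AAAB1CCC10C
Sorted (with $ < everything):
  sorted[0] = $A01AAAB1CCC10C  (last char: 'C')
  sorted[1] = 01AAAB1CCC10C$A  (last char: 'A')
  sorted[2] = 0C$A01AAAB1CCC1  (last char: '1')
  sorted[3] = 10C$A01AAAB1CCC  (last char: 'C')
  sorted[4] = 1AAAB1CCC10C$A0  (last char: '0')
  sorted[5] = 1CCC10C$A01AAAB  (last char: 'B')
  sorted[6] = A01AAAB1CCC10C$  (last char: '$')
  sorted[7] = AAAB1CCC10C$A01  (last char: '1')
  sorted[8] = AAB1CCC10C$A01A  (last char: 'A')
  sorted[9] = AB1CCC10C$A01AA  (last char: 'A')
  sorted[10] = B1CCC10C$A01AAA  (last char: 'A')
  sorted[11] = C$A01AAAB1CCC10  (last char: '0')
  sorted[12] = C10C$A01AAAB1CC  (last char: 'C')
  sorted[13] = CC10C$A01AAAB1C  (last char: 'C')
  sorted[14] = CCC10C$A01AAAB1  (last char: '1')
Last column: CA1C0B$1AAA0CC1
Original string S is at sorted index 6

Answer: CA1C0B$1AAA0CC1
6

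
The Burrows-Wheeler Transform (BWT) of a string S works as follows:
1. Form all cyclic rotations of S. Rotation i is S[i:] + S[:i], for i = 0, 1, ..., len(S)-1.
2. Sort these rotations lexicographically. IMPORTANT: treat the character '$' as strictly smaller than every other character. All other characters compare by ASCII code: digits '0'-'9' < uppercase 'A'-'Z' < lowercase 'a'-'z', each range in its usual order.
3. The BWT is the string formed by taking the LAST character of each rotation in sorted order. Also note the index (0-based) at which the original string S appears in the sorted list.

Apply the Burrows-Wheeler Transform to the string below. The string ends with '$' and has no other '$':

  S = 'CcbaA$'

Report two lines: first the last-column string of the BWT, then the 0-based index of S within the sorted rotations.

All 6 rotations (rotation i = S[i:]+S[:i]):
  rot[0] = CcbaA$
  rot[1] = cbaA$C
  rot[2] = baA$Cc
  rot[3] = aA$Ccb
  rot[4] = A$Ccba
  rot[5] = $CcbaA
Sorted (with $ < everything):
  sorted[0] = $CcbaA  (last char: 'A')
  sorted[1] = A$Ccba  (last char: 'a')
  sorted[2] = CcbaA$  (last char: '$')
  sorted[3] = aA$Ccb  (last char: 'b')
  sorted[4] = baA$Cc  (last char: 'c')
  sorted[5] = cbaA$C  (last char: 'C')
Last column: Aa$bcC
Original string S is at sorted index 2

Answer: Aa$bcC
2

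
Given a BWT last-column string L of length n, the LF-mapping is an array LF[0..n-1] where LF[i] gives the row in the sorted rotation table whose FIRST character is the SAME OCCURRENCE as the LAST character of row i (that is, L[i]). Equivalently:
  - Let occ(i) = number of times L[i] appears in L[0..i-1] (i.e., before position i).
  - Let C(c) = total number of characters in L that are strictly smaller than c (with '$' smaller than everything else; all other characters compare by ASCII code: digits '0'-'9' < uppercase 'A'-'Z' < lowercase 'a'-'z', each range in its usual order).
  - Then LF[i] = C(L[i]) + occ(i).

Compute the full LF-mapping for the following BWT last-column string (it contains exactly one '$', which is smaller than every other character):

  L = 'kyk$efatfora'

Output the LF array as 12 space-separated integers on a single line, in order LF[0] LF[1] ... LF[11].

Char counts: '$':1, 'a':2, 'e':1, 'f':2, 'k':2, 'o':1, 'r':1, 't':1, 'y':1
C (first-col start): C('$')=0, C('a')=1, C('e')=3, C('f')=4, C('k')=6, C('o')=8, C('r')=9, C('t')=10, C('y')=11
L[0]='k': occ=0, LF[0]=C('k')+0=6+0=6
L[1]='y': occ=0, LF[1]=C('y')+0=11+0=11
L[2]='k': occ=1, LF[2]=C('k')+1=6+1=7
L[3]='$': occ=0, LF[3]=C('$')+0=0+0=0
L[4]='e': occ=0, LF[4]=C('e')+0=3+0=3
L[5]='f': occ=0, LF[5]=C('f')+0=4+0=4
L[6]='a': occ=0, LF[6]=C('a')+0=1+0=1
L[7]='t': occ=0, LF[7]=C('t')+0=10+0=10
L[8]='f': occ=1, LF[8]=C('f')+1=4+1=5
L[9]='o': occ=0, LF[9]=C('o')+0=8+0=8
L[10]='r': occ=0, LF[10]=C('r')+0=9+0=9
L[11]='a': occ=1, LF[11]=C('a')+1=1+1=2

Answer: 6 11 7 0 3 4 1 10 5 8 9 2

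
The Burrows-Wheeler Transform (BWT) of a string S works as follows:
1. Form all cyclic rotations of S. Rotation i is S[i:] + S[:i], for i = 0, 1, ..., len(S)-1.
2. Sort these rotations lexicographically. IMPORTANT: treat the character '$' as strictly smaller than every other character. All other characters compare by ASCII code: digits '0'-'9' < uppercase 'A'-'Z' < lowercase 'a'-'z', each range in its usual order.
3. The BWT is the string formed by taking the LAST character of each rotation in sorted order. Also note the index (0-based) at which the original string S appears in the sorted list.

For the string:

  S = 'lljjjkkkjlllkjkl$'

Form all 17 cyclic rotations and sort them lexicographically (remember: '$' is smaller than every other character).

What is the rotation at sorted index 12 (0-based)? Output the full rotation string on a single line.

Answer: ljjjkkkjlllkjkl$l

Derivation:
All 17 rotations (rotation i = S[i:]+S[:i]):
  rot[0] = lljjjkkkjlllkjkl$
  rot[1] = ljjjkkkjlllkjkl$l
  rot[2] = jjjkkkjlllkjkl$ll
  rot[3] = jjkkkjlllkjkl$llj
  rot[4] = jkkkjlllkjkl$lljj
  rot[5] = kkkjlllkjkl$lljjj
  rot[6] = kkjlllkjkl$lljjjk
  rot[7] = kjlllkjkl$lljjjkk
  rot[8] = jlllkjkl$lljjjkkk
  rot[9] = lllkjkl$lljjjkkkj
  rot[10] = llkjkl$lljjjkkkjl
  rot[11] = lkjkl$lljjjkkkjll
  rot[12] = kjkl$lljjjkkkjlll
  rot[13] = jkl$lljjjkkkjlllk
  rot[14] = kl$lljjjkkkjlllkj
  rot[15] = l$lljjjkkkjlllkjk
  rot[16] = $lljjjkkkjlllkjkl
Sorted (with $ < everything):
  sorted[0] = $lljjjkkkjlllkjkl
  sorted[1] = jjjkkkjlllkjkl$ll
  sorted[2] = jjkkkjlllkjkl$llj
  sorted[3] = jkkkjlllkjkl$lljj
  sorted[4] = jkl$lljjjkkkjlllk
  sorted[5] = jlllkjkl$lljjjkkk
  sorted[6] = kjkl$lljjjkkkjlll
  sorted[7] = kjlllkjkl$lljjjkk
  sorted[8] = kkjlllkjkl$lljjjk
  sorted[9] = kkkjlllkjkl$lljjj
  sorted[10] = kl$lljjjkkkjlllkj
  sorted[11] = l$lljjjkkkjlllkjk
  sorted[12] = ljjjkkkjlllkjkl$l
  sorted[13] = lkjkl$lljjjkkkjll
  sorted[14] = lljjjkkkjlllkjkl$
  sorted[15] = llkjkl$lljjjkkkjl
  sorted[16] = lllkjkl$lljjjkkkj
sorted[12] = ljjjkkkjlllkjkl$l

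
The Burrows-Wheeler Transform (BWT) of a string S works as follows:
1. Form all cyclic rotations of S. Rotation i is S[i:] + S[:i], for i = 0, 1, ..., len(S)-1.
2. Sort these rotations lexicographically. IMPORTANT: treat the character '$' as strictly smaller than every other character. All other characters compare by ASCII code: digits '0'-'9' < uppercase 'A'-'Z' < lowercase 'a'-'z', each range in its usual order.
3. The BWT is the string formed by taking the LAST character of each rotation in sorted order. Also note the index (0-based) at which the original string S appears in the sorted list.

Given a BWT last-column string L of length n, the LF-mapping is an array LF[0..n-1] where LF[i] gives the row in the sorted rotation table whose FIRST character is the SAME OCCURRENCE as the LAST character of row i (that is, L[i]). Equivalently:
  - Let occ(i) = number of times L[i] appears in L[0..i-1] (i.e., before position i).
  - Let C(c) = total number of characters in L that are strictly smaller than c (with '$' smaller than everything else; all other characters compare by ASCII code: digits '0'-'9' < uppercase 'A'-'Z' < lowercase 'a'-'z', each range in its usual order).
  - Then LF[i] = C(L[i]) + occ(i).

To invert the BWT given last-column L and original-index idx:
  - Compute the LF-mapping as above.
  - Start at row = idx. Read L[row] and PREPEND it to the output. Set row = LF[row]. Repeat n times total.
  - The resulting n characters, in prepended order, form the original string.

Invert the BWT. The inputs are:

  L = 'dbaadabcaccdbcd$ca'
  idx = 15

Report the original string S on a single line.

LF mapping: 14 6 1 2 15 3 7 9 4 10 11 16 8 12 17 0 13 5
Walk LF starting at row 15, prepending L[row]:
  step 1: row=15, L[15]='$', prepend. Next row=LF[15]=0
  step 2: row=0, L[0]='d', prepend. Next row=LF[0]=14
  step 3: row=14, L[14]='d', prepend. Next row=LF[14]=17
  step 4: row=17, L[17]='a', prepend. Next row=LF[17]=5
  step 5: row=5, L[5]='a', prepend. Next row=LF[5]=3
  step 6: row=3, L[3]='a', prepend. Next row=LF[3]=2
  step 7: row=2, L[2]='a', prepend. Next row=LF[2]=1
  step 8: row=1, L[1]='b', prepend. Next row=LF[1]=6
  step 9: row=6, L[6]='b', prepend. Next row=LF[6]=7
  step 10: row=7, L[7]='c', prepend. Next row=LF[7]=9
  step 11: row=9, L[9]='c', prepend. Next row=LF[9]=10
  step 12: row=10, L[10]='c', prepend. Next row=LF[10]=11
  step 13: row=11, L[11]='d', prepend. Next row=LF[11]=16
  step 14: row=16, L[16]='c', prepend. Next row=LF[16]=13
  step 15: row=13, L[13]='c', prepend. Next row=LF[13]=12
  step 16: row=12, L[12]='b', prepend. Next row=LF[12]=8
  step 17: row=8, L[8]='a', prepend. Next row=LF[8]=4
  step 18: row=4, L[4]='d', prepend. Next row=LF[4]=15
Reversed output: dabccdcccbbaaaadd$

Answer: dabccdcccbbaaaadd$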